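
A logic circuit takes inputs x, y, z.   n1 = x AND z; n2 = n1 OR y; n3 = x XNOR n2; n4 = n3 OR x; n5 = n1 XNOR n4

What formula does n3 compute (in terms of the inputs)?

x XNOR ((x AND z) OR y)

n1 = x AND z
n2 = n1 OR y = (x AND z) OR y
n3 = x XNOR n2 = x XNOR ((x AND z) OR y)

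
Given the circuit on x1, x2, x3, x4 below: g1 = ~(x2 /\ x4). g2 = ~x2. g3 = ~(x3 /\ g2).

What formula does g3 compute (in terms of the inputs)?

~(x3 /\ ~x2)

g2 = ~x2
g3 = ~(x3 /\ g2) = ~(x3 /\ ~x2)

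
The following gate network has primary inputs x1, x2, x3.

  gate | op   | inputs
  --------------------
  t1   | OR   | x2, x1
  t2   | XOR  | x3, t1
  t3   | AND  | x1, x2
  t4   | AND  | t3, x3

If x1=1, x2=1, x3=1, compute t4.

1

t3 = 1 AND 1 = 1
t4 = 1 AND 1 = 1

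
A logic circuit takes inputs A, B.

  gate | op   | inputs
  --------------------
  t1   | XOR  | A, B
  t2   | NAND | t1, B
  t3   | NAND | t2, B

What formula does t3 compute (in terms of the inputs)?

t1 = A XOR B
t2 = t1 NAND B = (A XOR B) NAND B
t3 = t2 NAND B = ((A XOR B) NAND B) NAND B

((A XOR B) NAND B) NAND B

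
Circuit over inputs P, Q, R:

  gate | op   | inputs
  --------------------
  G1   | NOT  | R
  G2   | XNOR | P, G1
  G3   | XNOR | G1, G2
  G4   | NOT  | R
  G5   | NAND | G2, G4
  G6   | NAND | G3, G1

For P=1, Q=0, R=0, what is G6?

G1 = NOT 0 = 1
G2 = 1 XNOR 1 = 1
G3 = 1 XNOR 1 = 1
G6 = 1 NAND 1 = 0

0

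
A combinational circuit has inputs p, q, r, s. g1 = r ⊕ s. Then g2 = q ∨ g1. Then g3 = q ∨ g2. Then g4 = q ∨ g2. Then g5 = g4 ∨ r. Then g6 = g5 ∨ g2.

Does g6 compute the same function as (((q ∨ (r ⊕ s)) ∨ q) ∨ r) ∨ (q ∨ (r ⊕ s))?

Yes

g1 = r ⊕ s
g2 = q ∨ g1 = q ∨ (r ⊕ s)
g4 = q ∨ g2 = q ∨ (q ∨ (r ⊕ s))
g5 = g4 ∨ r = (q ∨ (q ∨ (r ⊕ s))) ∨ r
g6 = g5 ∨ g2 = ((q ∨ (q ∨ (r ⊕ s))) ∨ r) ∨ (q ∨ (r ⊕ s))
At p=0, q=0, r=0, s=0: circuit gives 0, formula gives 0.
At p=0, q=0, r=0, s=1: circuit gives 1, formula gives 1.
Agrees on all 16 inputs.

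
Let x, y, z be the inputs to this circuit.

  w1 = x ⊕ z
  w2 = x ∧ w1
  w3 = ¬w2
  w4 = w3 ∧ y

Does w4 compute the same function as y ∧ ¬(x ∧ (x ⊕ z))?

w1 = x ⊕ z
w2 = x ∧ w1 = x ∧ (x ⊕ z)
w3 = ¬w2 = ¬(x ∧ (x ⊕ z))
w4 = w3 ∧ y = ¬(x ∧ (x ⊕ z)) ∧ y
At x=0, y=0, z=0: circuit gives 0, formula gives 0.
At x=0, y=1, z=0: circuit gives 1, formula gives 1.
Agrees on all 8 inputs.

Yes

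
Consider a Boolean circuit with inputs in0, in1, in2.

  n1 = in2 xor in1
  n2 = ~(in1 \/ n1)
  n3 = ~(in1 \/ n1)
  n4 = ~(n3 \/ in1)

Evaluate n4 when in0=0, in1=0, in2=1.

1

n1 = 1 xor 0 = 1
n3 = ~(0 \/ 1) = 0
n4 = ~(0 \/ 0) = 1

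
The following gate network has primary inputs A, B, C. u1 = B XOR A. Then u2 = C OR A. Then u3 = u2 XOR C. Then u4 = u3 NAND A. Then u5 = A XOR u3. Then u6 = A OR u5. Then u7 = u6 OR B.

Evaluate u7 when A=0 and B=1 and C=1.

u2 = 1 OR 0 = 1
u3 = 1 XOR 1 = 0
u5 = 0 XOR 0 = 0
u6 = 0 OR 0 = 0
u7 = 0 OR 1 = 1

1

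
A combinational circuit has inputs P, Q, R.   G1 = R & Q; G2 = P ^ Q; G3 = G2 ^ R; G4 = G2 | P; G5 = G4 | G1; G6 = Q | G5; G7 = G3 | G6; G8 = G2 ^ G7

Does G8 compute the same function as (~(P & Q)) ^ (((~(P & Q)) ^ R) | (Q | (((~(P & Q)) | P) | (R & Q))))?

No

G1 = R & Q
G2 = P ^ Q
G3 = G2 ^ R = (P ^ Q) ^ R
G4 = G2 | P = (P ^ Q) | P
G5 = G4 | G1 = ((P ^ Q) | P) | (R & Q)
G6 = Q | G5 = Q | (((P ^ Q) | P) | (R & Q))
G7 = G3 | G6 = ((P ^ Q) ^ R) | (Q | (((P ^ Q) | P) | (R & Q)))
G8 = G2 ^ G7 = (P ^ Q) ^ (((P ^ Q) ^ R) | (Q | (((P ^ Q) | P) | (R & Q))))
At P=0, Q=0, R=1: circuit gives 1, formula gives 0.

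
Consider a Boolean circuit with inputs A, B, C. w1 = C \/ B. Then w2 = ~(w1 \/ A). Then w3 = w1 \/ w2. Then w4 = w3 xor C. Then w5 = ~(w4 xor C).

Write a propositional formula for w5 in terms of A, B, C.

~((((C \/ B) \/ (~((C \/ B) \/ A))) xor C) xor C)

w1 = C \/ B
w2 = ~(w1 \/ A) = ~((C \/ B) \/ A)
w3 = w1 \/ w2 = (C \/ B) \/ (~((C \/ B) \/ A))
w4 = w3 xor C = ((C \/ B) \/ (~((C \/ B) \/ A))) xor C
w5 = ~(w4 xor C) = ~((((C \/ B) \/ (~((C \/ B) \/ A))) xor C) xor C)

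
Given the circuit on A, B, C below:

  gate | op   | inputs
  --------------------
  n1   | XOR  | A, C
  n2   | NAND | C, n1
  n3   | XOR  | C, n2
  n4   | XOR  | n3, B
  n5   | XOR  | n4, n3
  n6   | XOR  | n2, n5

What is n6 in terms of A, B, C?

(C NAND (A XOR C)) XOR (((C XOR (C NAND (A XOR C))) XOR B) XOR (C XOR (C NAND (A XOR C))))

n1 = A XOR C
n2 = C NAND n1 = C NAND (A XOR C)
n3 = C XOR n2 = C XOR (C NAND (A XOR C))
n4 = n3 XOR B = (C XOR (C NAND (A XOR C))) XOR B
n5 = n4 XOR n3 = ((C XOR (C NAND (A XOR C))) XOR B) XOR (C XOR (C NAND (A XOR C)))
n6 = n2 XOR n5 = (C NAND (A XOR C)) XOR (((C XOR (C NAND (A XOR C))) XOR B) XOR (C XOR (C NAND (A XOR C))))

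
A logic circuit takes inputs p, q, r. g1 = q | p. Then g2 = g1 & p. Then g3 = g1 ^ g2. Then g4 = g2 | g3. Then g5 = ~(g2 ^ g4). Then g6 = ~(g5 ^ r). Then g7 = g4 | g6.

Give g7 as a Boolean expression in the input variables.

(((q | p) & p) | ((q | p) ^ ((q | p) & p))) | (~((~(((q | p) & p) ^ (((q | p) & p) | ((q | p) ^ ((q | p) & p))))) ^ r))

g1 = q | p
g2 = g1 & p = (q | p) & p
g3 = g1 ^ g2 = (q | p) ^ ((q | p) & p)
g4 = g2 | g3 = ((q | p) & p) | ((q | p) ^ ((q | p) & p))
g5 = ~(g2 ^ g4) = ~(((q | p) & p) ^ (((q | p) & p) | ((q | p) ^ ((q | p) & p))))
g6 = ~(g5 ^ r) = ~((~(((q | p) & p) ^ (((q | p) & p) | ((q | p) ^ ((q | p) & p))))) ^ r)
g7 = g4 | g6 = (((q | p) & p) | ((q | p) ^ ((q | p) & p))) | (~((~(((q | p) & p) ^ (((q | p) & p) | ((q | p) ^ ((q | p) & p))))) ^ r))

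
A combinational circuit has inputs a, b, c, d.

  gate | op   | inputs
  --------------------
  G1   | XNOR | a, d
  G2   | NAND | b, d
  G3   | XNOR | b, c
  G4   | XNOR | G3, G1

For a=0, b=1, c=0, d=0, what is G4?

0

G1 = 0 XNOR 0 = 1
G3 = 1 XNOR 0 = 0
G4 = 0 XNOR 1 = 0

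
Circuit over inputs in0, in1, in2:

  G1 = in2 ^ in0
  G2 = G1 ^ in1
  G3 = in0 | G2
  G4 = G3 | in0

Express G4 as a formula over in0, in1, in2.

G1 = in2 ^ in0
G2 = G1 ^ in1 = (in2 ^ in0) ^ in1
G3 = in0 | G2 = in0 | ((in2 ^ in0) ^ in1)
G4 = G3 | in0 = (in0 | ((in2 ^ in0) ^ in1)) | in0

(in0 | ((in2 ^ in0) ^ in1)) | in0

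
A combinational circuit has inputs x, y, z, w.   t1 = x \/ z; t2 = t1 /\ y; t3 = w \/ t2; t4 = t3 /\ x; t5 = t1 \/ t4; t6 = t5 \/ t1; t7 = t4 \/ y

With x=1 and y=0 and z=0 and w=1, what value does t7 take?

t1 = 1 \/ 0 = 1
t2 = 1 /\ 0 = 0
t3 = 1 \/ 0 = 1
t4 = 1 /\ 1 = 1
t7 = 1 \/ 0 = 1

1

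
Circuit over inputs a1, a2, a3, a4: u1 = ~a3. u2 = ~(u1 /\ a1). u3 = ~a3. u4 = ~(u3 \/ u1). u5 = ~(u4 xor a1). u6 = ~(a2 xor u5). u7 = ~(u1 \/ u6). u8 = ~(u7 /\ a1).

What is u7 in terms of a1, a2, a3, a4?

~(~a3 \/ (~(a2 xor (~((~(~a3 \/ ~a3)) xor a1)))))

u1 = ~a3
u3 = ~a3
u4 = ~(u3 \/ u1) = ~(~a3 \/ ~a3)
u5 = ~(u4 xor a1) = ~((~(~a3 \/ ~a3)) xor a1)
u6 = ~(a2 xor u5) = ~(a2 xor (~((~(~a3 \/ ~a3)) xor a1)))
u7 = ~(u1 \/ u6) = ~(~a3 \/ (~(a2 xor (~((~(~a3 \/ ~a3)) xor a1)))))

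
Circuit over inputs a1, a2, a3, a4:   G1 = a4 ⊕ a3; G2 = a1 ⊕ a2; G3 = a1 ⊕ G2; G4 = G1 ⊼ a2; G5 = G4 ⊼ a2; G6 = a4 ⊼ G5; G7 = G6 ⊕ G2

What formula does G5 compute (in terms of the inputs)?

G1 = a4 ⊕ a3
G4 = G1 ⊼ a2 = (a4 ⊕ a3) ⊼ a2
G5 = G4 ⊼ a2 = ((a4 ⊕ a3) ⊼ a2) ⊼ a2

((a4 ⊕ a3) ⊼ a2) ⊼ a2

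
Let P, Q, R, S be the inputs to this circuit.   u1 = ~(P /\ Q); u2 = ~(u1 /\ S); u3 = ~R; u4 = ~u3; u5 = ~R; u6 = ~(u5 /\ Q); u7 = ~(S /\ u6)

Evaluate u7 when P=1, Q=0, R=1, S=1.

0

u5 = ~1 = 0
u6 = ~(0 /\ 0) = 1
u7 = ~(1 /\ 1) = 0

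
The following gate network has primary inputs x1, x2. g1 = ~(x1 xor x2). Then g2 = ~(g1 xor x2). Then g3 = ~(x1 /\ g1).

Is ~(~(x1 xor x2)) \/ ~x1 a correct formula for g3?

g1 = ~(x1 xor x2)
g3 = ~(x1 /\ g1) = ~(x1 /\ (~(x1 xor x2)))
At x1=1, x2=1: circuit gives 0, formula gives 0.
At x1=0, x2=0: circuit gives 1, formula gives 1.
Agrees on all 4 inputs.

Yes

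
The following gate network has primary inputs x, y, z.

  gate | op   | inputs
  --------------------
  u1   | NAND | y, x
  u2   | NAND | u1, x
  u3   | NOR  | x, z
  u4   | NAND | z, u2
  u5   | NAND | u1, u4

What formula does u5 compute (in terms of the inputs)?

u1 = y NAND x
u2 = u1 NAND x = (y NAND x) NAND x
u4 = z NAND u2 = z NAND ((y NAND x) NAND x)
u5 = u1 NAND u4 = (y NAND x) NAND (z NAND ((y NAND x) NAND x))

(y NAND x) NAND (z NAND ((y NAND x) NAND x))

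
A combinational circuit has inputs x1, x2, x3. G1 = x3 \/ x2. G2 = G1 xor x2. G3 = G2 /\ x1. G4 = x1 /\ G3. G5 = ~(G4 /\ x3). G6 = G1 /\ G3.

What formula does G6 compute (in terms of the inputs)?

G1 = x3 \/ x2
G2 = G1 xor x2 = (x3 \/ x2) xor x2
G3 = G2 /\ x1 = ((x3 \/ x2) xor x2) /\ x1
G6 = G1 /\ G3 = (x3 \/ x2) /\ (((x3 \/ x2) xor x2) /\ x1)

(x3 \/ x2) /\ (((x3 \/ x2) xor x2) /\ x1)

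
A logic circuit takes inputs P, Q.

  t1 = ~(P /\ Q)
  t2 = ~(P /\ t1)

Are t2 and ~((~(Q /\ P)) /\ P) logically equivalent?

Yes

t1 = ~(P /\ Q)
t2 = ~(P /\ t1) = ~(P /\ (~(P /\ Q)))
At P=1, Q=0: circuit gives 0, formula gives 0.
At P=0, Q=0: circuit gives 1, formula gives 1.
Agrees on all 4 inputs.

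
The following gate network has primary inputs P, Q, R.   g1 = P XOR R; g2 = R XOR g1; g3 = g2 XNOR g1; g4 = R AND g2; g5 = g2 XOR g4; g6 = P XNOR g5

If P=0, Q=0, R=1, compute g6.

1

g1 = 0 XOR 1 = 1
g2 = 1 XOR 1 = 0
g4 = 1 AND 0 = 0
g5 = 0 XOR 0 = 0
g6 = 0 XNOR 0 = 1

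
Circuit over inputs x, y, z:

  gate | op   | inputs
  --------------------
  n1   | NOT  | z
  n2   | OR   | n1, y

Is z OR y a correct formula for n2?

No

n1 = NOT z
n2 = n1 OR y = NOT z OR y
At x=0, y=0, z=0: circuit gives 1, formula gives 0.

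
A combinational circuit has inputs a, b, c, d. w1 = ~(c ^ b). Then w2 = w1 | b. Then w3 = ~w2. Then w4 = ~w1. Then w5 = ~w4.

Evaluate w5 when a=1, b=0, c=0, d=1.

w1 = ~(0 ^ 0) = 1
w4 = ~1 = 0
w5 = ~0 = 1

1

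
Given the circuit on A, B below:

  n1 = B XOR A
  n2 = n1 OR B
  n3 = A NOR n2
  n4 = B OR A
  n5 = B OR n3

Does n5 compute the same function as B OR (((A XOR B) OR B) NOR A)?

Yes

n1 = B XOR A
n2 = n1 OR B = (B XOR A) OR B
n3 = A NOR n2 = A NOR ((B XOR A) OR B)
n5 = B OR n3 = B OR (A NOR ((B XOR A) OR B))
At A=1, B=0: circuit gives 0, formula gives 0.
At A=0, B=0: circuit gives 1, formula gives 1.
Agrees on all 4 inputs.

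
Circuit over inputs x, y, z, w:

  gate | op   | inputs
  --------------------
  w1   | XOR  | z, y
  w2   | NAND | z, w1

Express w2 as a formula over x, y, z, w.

z NAND (z XOR y)

w1 = z XOR y
w2 = z NAND w1 = z NAND (z XOR y)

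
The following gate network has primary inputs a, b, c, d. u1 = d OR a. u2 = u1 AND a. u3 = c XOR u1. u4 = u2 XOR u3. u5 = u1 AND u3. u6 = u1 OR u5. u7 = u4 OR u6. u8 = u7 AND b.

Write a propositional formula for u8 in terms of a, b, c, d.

((((d OR a) AND a) XOR (c XOR (d OR a))) OR ((d OR a) OR ((d OR a) AND (c XOR (d OR a))))) AND b

u1 = d OR a
u2 = u1 AND a = (d OR a) AND a
u3 = c XOR u1 = c XOR (d OR a)
u4 = u2 XOR u3 = ((d OR a) AND a) XOR (c XOR (d OR a))
u5 = u1 AND u3 = (d OR a) AND (c XOR (d OR a))
u6 = u1 OR u5 = (d OR a) OR ((d OR a) AND (c XOR (d OR a)))
u7 = u4 OR u6 = (((d OR a) AND a) XOR (c XOR (d OR a))) OR ((d OR a) OR ((d OR a) AND (c XOR (d OR a))))
u8 = u7 AND b = ((((d OR a) AND a) XOR (c XOR (d OR a))) OR ((d OR a) OR ((d OR a) AND (c XOR (d OR a))))) AND b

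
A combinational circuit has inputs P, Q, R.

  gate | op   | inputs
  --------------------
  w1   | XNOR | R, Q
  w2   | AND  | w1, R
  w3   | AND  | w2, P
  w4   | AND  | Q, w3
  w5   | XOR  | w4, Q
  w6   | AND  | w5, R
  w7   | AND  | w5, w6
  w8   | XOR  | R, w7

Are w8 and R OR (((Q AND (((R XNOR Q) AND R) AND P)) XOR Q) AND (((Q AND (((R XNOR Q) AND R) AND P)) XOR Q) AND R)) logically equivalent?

w1 = R XNOR Q
w2 = w1 AND R = (R XNOR Q) AND R
w3 = w2 AND P = ((R XNOR Q) AND R) AND P
w4 = Q AND w3 = Q AND (((R XNOR Q) AND R) AND P)
w5 = w4 XOR Q = (Q AND (((R XNOR Q) AND R) AND P)) XOR Q
w6 = w5 AND R = ((Q AND (((R XNOR Q) AND R) AND P)) XOR Q) AND R
w7 = w5 AND w6 = ((Q AND (((R XNOR Q) AND R) AND P)) XOR Q) AND (((Q AND (((R XNOR Q) AND R) AND P)) XOR Q) AND R)
w8 = R XOR w7 = R XOR (((Q AND (((R XNOR Q) AND R) AND P)) XOR Q) AND (((Q AND (((R XNOR Q) AND R) AND P)) XOR Q) AND R))
At P=0, Q=1, R=1: circuit gives 0, formula gives 1.

No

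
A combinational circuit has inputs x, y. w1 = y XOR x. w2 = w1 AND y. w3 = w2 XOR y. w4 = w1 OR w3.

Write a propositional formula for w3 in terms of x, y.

((y XOR x) AND y) XOR y

w1 = y XOR x
w2 = w1 AND y = (y XOR x) AND y
w3 = w2 XOR y = ((y XOR x) AND y) XOR y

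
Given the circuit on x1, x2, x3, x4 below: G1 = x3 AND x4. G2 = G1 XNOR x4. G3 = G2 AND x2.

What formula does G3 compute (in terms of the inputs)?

G1 = x3 AND x4
G2 = G1 XNOR x4 = (x3 AND x4) XNOR x4
G3 = G2 AND x2 = ((x3 AND x4) XNOR x4) AND x2

((x3 AND x4) XNOR x4) AND x2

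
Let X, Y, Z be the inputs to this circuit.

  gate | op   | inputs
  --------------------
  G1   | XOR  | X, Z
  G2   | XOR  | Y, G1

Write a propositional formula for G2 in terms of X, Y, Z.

G1 = X XOR Z
G2 = Y XOR G1 = Y XOR (X XOR Z)

Y XOR (X XOR Z)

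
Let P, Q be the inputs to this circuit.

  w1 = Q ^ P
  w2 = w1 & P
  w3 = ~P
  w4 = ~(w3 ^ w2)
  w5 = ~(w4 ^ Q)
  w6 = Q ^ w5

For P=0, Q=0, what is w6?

1

w1 = 0 ^ 0 = 0
w2 = 0 & 0 = 0
w3 = ~0 = 1
w4 = ~(1 ^ 0) = 0
w5 = ~(0 ^ 0) = 1
w6 = 0 ^ 1 = 1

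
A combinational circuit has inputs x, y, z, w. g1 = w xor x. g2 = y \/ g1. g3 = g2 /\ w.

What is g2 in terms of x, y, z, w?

y \/ (w xor x)

g1 = w xor x
g2 = y \/ g1 = y \/ (w xor x)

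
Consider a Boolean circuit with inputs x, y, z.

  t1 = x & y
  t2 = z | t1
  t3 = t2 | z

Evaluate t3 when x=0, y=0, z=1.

t1 = 0 & 0 = 0
t2 = 1 | 0 = 1
t3 = 1 | 1 = 1

1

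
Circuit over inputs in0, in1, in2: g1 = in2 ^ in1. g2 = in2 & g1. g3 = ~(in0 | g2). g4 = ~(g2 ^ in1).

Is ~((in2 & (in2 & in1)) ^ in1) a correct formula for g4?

No

g1 = in2 ^ in1
g2 = in2 & g1 = in2 & (in2 ^ in1)
g4 = ~(g2 ^ in1) = ~((in2 & (in2 ^ in1)) ^ in1)
At in0=0, in1=0, in2=1: circuit gives 0, formula gives 1.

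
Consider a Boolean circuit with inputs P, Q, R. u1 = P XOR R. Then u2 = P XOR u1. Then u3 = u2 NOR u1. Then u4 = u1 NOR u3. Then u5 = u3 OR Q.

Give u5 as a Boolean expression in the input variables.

((P XOR (P XOR R)) NOR (P XOR R)) OR Q

u1 = P XOR R
u2 = P XOR u1 = P XOR (P XOR R)
u3 = u2 NOR u1 = (P XOR (P XOR R)) NOR (P XOR R)
u5 = u3 OR Q = ((P XOR (P XOR R)) NOR (P XOR R)) OR Q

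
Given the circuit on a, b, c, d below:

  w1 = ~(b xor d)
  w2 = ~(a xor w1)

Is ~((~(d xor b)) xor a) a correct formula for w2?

Yes

w1 = ~(b xor d)
w2 = ~(a xor w1) = ~(a xor (~(b xor d)))
At a=0, b=0, c=0, d=0: circuit gives 0, formula gives 0.
At a=0, b=0, c=0, d=1: circuit gives 1, formula gives 1.
Agrees on all 16 inputs.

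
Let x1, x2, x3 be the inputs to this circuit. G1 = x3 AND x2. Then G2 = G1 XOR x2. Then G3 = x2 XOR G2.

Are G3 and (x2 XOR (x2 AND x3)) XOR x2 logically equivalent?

Yes

G1 = x3 AND x2
G2 = G1 XOR x2 = (x3 AND x2) XOR x2
G3 = x2 XOR G2 = x2 XOR ((x3 AND x2) XOR x2)
At x1=0, x2=0, x3=0: circuit gives 0, formula gives 0.
At x1=0, x2=1, x3=1: circuit gives 1, formula gives 1.
Agrees on all 8 inputs.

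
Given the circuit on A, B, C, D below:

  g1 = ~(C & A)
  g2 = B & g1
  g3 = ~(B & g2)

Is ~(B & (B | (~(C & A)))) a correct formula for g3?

g1 = ~(C & A)
g2 = B & g1 = B & (~(C & A))
g3 = ~(B & g2) = ~(B & (B & (~(C & A))))
At A=1, B=1, C=1, D=0: circuit gives 1, formula gives 0.

No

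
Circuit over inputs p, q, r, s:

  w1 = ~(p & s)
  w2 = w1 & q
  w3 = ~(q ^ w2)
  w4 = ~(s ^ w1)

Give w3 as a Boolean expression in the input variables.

w1 = ~(p & s)
w2 = w1 & q = (~(p & s)) & q
w3 = ~(q ^ w2) = ~(q ^ ((~(p & s)) & q))

~(q ^ ((~(p & s)) & q))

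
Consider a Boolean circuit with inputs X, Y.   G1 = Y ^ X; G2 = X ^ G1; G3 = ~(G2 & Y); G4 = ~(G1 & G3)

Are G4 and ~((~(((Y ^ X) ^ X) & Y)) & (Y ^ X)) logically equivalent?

Yes

G1 = Y ^ X
G2 = X ^ G1 = X ^ (Y ^ X)
G3 = ~(G2 & Y) = ~((X ^ (Y ^ X)) & Y)
G4 = ~(G1 & G3) = ~((Y ^ X) & (~((X ^ (Y ^ X)) & Y)))
At X=1, Y=0: circuit gives 0, formula gives 0.
At X=0, Y=0: circuit gives 1, formula gives 1.
Agrees on all 4 inputs.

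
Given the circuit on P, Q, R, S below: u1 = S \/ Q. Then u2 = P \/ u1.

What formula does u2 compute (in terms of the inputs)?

u1 = S \/ Q
u2 = P \/ u1 = P \/ (S \/ Q)

P \/ (S \/ Q)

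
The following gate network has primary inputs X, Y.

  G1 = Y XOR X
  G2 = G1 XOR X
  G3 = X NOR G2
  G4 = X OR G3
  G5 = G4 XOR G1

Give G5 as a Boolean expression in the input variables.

(X OR (X NOR ((Y XOR X) XOR X))) XOR (Y XOR X)

G1 = Y XOR X
G2 = G1 XOR X = (Y XOR X) XOR X
G3 = X NOR G2 = X NOR ((Y XOR X) XOR X)
G4 = X OR G3 = X OR (X NOR ((Y XOR X) XOR X))
G5 = G4 XOR G1 = (X OR (X NOR ((Y XOR X) XOR X))) XOR (Y XOR X)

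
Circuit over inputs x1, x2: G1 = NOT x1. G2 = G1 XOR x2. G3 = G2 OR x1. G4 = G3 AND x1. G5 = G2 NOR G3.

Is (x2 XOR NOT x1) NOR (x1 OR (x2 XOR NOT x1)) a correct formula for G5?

G1 = NOT x1
G2 = G1 XOR x2 = NOT x1 XOR x2
G3 = G2 OR x1 = (NOT x1 XOR x2) OR x1
G5 = G2 NOR G3 = (NOT x1 XOR x2) NOR ((NOT x1 XOR x2) OR x1)
At x1=0, x2=0: circuit gives 0, formula gives 0.
At x1=0, x2=1: circuit gives 1, formula gives 1.
Agrees on all 4 inputs.

Yes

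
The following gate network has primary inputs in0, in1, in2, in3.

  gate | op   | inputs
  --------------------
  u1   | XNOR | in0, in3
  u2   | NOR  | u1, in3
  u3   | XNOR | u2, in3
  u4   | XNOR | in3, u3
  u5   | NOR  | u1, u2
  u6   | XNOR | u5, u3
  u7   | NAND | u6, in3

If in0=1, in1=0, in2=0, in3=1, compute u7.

u1 = 1 XNOR 1 = 1
u2 = 1 NOR 1 = 0
u3 = 0 XNOR 1 = 0
u5 = 1 NOR 0 = 0
u6 = 0 XNOR 0 = 1
u7 = 1 NAND 1 = 0

0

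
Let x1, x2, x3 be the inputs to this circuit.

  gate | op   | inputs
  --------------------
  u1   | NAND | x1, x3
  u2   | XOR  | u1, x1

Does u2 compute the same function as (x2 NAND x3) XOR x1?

u1 = x1 NAND x3
u2 = u1 XOR x1 = (x1 NAND x3) XOR x1
At x1=0, x2=1, x3=1: circuit gives 1, formula gives 0.

No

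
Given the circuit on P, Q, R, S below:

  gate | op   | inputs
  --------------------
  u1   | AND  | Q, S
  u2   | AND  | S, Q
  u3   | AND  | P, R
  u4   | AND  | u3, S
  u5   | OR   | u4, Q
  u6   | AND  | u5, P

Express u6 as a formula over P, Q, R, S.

(((P AND R) AND S) OR Q) AND P

u3 = P AND R
u4 = u3 AND S = (P AND R) AND S
u5 = u4 OR Q = ((P AND R) AND S) OR Q
u6 = u5 AND P = (((P AND R) AND S) OR Q) AND P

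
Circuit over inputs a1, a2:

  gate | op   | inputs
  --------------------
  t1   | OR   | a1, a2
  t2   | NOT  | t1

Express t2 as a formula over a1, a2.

t1 = a1 OR a2
t2 = NOT t1 = NOT (a1 OR a2)

NOT (a1 OR a2)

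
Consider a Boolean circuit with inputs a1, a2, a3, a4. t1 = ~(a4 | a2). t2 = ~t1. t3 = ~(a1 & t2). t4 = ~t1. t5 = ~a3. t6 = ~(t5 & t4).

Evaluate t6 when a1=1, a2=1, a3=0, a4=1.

0

t1 = ~(1 | 1) = 0
t4 = ~0 = 1
t5 = ~0 = 1
t6 = ~(1 & 1) = 0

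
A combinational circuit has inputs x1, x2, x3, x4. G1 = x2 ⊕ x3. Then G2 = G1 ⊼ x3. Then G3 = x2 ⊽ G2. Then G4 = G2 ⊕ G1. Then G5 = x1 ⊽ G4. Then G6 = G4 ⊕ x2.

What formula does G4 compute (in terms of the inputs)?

G1 = x2 ⊕ x3
G2 = G1 ⊼ x3 = (x2 ⊕ x3) ⊼ x3
G4 = G2 ⊕ G1 = ((x2 ⊕ x3) ⊼ x3) ⊕ (x2 ⊕ x3)

((x2 ⊕ x3) ⊼ x3) ⊕ (x2 ⊕ x3)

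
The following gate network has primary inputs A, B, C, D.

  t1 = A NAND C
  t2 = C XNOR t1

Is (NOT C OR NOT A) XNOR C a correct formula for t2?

Yes

t1 = A NAND C
t2 = C XNOR t1 = C XNOR (A NAND C)
At A=0, B=0, C=0, D=0: circuit gives 0, formula gives 0.
At A=0, B=0, C=1, D=0: circuit gives 1, formula gives 1.
Agrees on all 16 inputs.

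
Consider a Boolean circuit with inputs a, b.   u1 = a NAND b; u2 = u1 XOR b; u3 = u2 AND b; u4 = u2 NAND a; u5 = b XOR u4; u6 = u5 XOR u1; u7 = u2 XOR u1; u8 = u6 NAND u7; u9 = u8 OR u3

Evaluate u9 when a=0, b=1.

u1 = 0 NAND 1 = 1
u2 = 1 XOR 1 = 0
u3 = 0 AND 1 = 0
u4 = 0 NAND 0 = 1
u5 = 1 XOR 1 = 0
u6 = 0 XOR 1 = 1
u7 = 0 XOR 1 = 1
u8 = 1 NAND 1 = 0
u9 = 0 OR 0 = 0

0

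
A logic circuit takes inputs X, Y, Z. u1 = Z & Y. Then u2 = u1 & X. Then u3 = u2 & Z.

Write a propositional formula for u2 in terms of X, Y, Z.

(Z & Y) & X

u1 = Z & Y
u2 = u1 & X = (Z & Y) & X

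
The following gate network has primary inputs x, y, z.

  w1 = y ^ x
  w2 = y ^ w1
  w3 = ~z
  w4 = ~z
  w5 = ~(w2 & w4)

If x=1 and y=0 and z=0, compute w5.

w1 = 0 ^ 1 = 1
w2 = 0 ^ 1 = 1
w4 = ~0 = 1
w5 = ~(1 & 1) = 0

0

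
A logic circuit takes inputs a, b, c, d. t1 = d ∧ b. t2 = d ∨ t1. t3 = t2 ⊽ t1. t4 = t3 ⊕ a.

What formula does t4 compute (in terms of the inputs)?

t1 = d ∧ b
t2 = d ∨ t1 = d ∨ (d ∧ b)
t3 = t2 ⊽ t1 = (d ∨ (d ∧ b)) ⊽ (d ∧ b)
t4 = t3 ⊕ a = ((d ∨ (d ∧ b)) ⊽ (d ∧ b)) ⊕ a

((d ∨ (d ∧ b)) ⊽ (d ∧ b)) ⊕ a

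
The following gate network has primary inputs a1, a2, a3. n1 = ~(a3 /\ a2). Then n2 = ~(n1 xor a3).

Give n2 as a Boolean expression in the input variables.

~((~(a3 /\ a2)) xor a3)

n1 = ~(a3 /\ a2)
n2 = ~(n1 xor a3) = ~((~(a3 /\ a2)) xor a3)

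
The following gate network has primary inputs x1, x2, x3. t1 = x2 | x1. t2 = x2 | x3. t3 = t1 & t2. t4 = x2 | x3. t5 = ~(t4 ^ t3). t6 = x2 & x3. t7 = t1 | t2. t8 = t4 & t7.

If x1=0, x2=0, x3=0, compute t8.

0

t1 = 0 | 0 = 0
t2 = 0 | 0 = 0
t4 = 0 | 0 = 0
t7 = 0 | 0 = 0
t8 = 0 & 0 = 0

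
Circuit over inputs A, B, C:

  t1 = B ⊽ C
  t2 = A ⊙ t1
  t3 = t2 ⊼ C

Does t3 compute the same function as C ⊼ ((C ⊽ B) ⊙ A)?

t1 = B ⊽ C
t2 = A ⊙ t1 = A ⊙ (B ⊽ C)
t3 = t2 ⊼ C = (A ⊙ (B ⊽ C)) ⊼ C
At A=0, B=0, C=1: circuit gives 0, formula gives 0.
At A=0, B=0, C=0: circuit gives 1, formula gives 1.
Agrees on all 8 inputs.

Yes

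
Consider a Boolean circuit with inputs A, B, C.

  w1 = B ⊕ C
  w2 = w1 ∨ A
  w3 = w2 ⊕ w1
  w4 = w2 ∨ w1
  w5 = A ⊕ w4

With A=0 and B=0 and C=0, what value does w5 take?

0

w1 = 0 ⊕ 0 = 0
w2 = 0 ∨ 0 = 0
w4 = 0 ∨ 0 = 0
w5 = 0 ⊕ 0 = 0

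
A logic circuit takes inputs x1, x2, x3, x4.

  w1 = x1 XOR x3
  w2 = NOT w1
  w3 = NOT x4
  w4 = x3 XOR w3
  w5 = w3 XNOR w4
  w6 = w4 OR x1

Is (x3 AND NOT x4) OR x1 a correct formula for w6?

w3 = NOT x4
w4 = x3 XOR w3 = x3 XOR NOT x4
w6 = w4 OR x1 = (x3 XOR NOT x4) OR x1
At x1=0, x2=0, x3=0, x4=0: circuit gives 1, formula gives 0.

No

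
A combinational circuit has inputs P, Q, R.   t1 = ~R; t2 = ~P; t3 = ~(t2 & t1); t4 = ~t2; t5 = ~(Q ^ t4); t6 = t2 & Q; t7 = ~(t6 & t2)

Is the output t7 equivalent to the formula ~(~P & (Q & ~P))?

Yes

t2 = ~P
t6 = t2 & Q = ~P & Q
t7 = ~(t6 & t2) = ~((~P & Q) & ~P)
At P=0, Q=1, R=0: circuit gives 0, formula gives 0.
At P=0, Q=0, R=0: circuit gives 1, formula gives 1.
Agrees on all 8 inputs.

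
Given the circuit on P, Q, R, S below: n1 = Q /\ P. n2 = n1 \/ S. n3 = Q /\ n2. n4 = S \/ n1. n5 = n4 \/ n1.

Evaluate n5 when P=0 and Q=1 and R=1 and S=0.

n1 = 1 /\ 0 = 0
n4 = 0 \/ 0 = 0
n5 = 0 \/ 0 = 0

0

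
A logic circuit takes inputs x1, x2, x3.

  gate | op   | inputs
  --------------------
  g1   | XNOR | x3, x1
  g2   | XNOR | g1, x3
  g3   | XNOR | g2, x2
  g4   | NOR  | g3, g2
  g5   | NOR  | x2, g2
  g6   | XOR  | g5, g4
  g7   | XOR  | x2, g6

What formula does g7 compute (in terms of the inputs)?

x2 XOR ((x2 NOR ((x3 XNOR x1) XNOR x3)) XOR ((((x3 XNOR x1) XNOR x3) XNOR x2) NOR ((x3 XNOR x1) XNOR x3)))

g1 = x3 XNOR x1
g2 = g1 XNOR x3 = (x3 XNOR x1) XNOR x3
g3 = g2 XNOR x2 = ((x3 XNOR x1) XNOR x3) XNOR x2
g4 = g3 NOR g2 = (((x3 XNOR x1) XNOR x3) XNOR x2) NOR ((x3 XNOR x1) XNOR x3)
g5 = x2 NOR g2 = x2 NOR ((x3 XNOR x1) XNOR x3)
g6 = g5 XOR g4 = (x2 NOR ((x3 XNOR x1) XNOR x3)) XOR ((((x3 XNOR x1) XNOR x3) XNOR x2) NOR ((x3 XNOR x1) XNOR x3))
g7 = x2 XOR g6 = x2 XOR ((x2 NOR ((x3 XNOR x1) XNOR x3)) XOR ((((x3 XNOR x1) XNOR x3) XNOR x2) NOR ((x3 XNOR x1) XNOR x3)))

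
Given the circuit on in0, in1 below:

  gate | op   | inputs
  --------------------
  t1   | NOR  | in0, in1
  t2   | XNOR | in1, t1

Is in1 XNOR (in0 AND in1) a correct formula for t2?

No

t1 = in0 NOR in1
t2 = in1 XNOR t1 = in1 XNOR (in0 NOR in1)
At in0=0, in1=0: circuit gives 0, formula gives 1.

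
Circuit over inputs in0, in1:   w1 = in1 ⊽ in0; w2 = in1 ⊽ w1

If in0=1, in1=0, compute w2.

1

w1 = 0 ⊽ 1 = 0
w2 = 0 ⊽ 0 = 1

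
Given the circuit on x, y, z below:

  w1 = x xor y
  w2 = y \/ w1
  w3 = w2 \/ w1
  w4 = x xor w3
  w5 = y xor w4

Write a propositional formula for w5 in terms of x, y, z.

w1 = x xor y
w2 = y \/ w1 = y \/ (x xor y)
w3 = w2 \/ w1 = (y \/ (x xor y)) \/ (x xor y)
w4 = x xor w3 = x xor ((y \/ (x xor y)) \/ (x xor y))
w5 = y xor w4 = y xor (x xor ((y \/ (x xor y)) \/ (x xor y)))

y xor (x xor ((y \/ (x xor y)) \/ (x xor y)))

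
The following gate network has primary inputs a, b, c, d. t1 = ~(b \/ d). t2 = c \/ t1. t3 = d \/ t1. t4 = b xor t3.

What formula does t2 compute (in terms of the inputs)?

c \/ (~(b \/ d))

t1 = ~(b \/ d)
t2 = c \/ t1 = c \/ (~(b \/ d))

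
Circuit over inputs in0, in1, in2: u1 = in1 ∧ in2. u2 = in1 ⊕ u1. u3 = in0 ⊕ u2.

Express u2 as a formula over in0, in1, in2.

u1 = in1 ∧ in2
u2 = in1 ⊕ u1 = in1 ⊕ (in1 ∧ in2)

in1 ⊕ (in1 ∧ in2)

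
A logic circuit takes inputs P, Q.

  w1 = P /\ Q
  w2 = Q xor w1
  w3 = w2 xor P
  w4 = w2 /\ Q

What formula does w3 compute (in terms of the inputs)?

(Q xor (P /\ Q)) xor P

w1 = P /\ Q
w2 = Q xor w1 = Q xor (P /\ Q)
w3 = w2 xor P = (Q xor (P /\ Q)) xor P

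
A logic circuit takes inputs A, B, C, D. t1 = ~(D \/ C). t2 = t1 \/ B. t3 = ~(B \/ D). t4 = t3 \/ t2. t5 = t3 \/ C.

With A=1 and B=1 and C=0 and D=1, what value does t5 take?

0

t3 = ~(1 \/ 1) = 0
t5 = 0 \/ 0 = 0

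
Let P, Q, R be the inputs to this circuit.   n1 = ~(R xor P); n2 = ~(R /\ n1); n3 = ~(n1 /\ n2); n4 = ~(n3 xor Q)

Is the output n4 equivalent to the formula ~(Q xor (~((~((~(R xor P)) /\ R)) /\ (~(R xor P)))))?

n1 = ~(R xor P)
n2 = ~(R /\ n1) = ~(R /\ (~(R xor P)))
n3 = ~(n1 /\ n2) = ~((~(R xor P)) /\ (~(R /\ (~(R xor P)))))
n4 = ~(n3 xor Q) = ~((~((~(R xor P)) /\ (~(R /\ (~(R xor P)))))) xor Q)
At P=0, Q=0, R=1: circuit gives 0, formula gives 0.
At P=0, Q=0, R=0: circuit gives 1, formula gives 1.
Agrees on all 8 inputs.

Yes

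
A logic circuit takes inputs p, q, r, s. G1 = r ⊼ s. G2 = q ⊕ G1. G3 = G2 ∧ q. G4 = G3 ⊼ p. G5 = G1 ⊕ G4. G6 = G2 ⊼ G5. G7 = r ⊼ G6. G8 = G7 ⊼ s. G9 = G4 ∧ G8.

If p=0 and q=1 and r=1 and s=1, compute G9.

0

G1 = 1 ⊼ 1 = 0
G2 = 1 ⊕ 0 = 1
G3 = 1 ∧ 1 = 1
G4 = 1 ⊼ 0 = 1
G5 = 0 ⊕ 1 = 1
G6 = 1 ⊼ 1 = 0
G7 = 1 ⊼ 0 = 1
G8 = 1 ⊼ 1 = 0
G9 = 1 ∧ 0 = 0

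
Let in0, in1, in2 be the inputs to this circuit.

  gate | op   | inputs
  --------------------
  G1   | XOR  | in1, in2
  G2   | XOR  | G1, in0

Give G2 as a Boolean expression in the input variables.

(in1 XOR in2) XOR in0

G1 = in1 XOR in2
G2 = G1 XOR in0 = (in1 XOR in2) XOR in0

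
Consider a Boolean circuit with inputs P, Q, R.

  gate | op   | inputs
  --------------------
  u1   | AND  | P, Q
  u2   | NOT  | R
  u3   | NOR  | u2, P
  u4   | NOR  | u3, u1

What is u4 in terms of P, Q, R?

u1 = P AND Q
u2 = NOT R
u3 = u2 NOR P = NOT R NOR P
u4 = u3 NOR u1 = (NOT R NOR P) NOR (P AND Q)

(NOT R NOR P) NOR (P AND Q)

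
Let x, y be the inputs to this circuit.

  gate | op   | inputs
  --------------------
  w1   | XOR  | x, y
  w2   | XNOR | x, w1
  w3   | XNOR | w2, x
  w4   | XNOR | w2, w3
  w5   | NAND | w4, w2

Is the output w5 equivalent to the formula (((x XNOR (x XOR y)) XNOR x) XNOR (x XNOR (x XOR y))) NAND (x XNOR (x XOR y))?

Yes

w1 = x XOR y
w2 = x XNOR w1 = x XNOR (x XOR y)
w3 = w2 XNOR x = (x XNOR (x XOR y)) XNOR x
w4 = w2 XNOR w3 = (x XNOR (x XOR y)) XNOR ((x XNOR (x XOR y)) XNOR x)
w5 = w4 NAND w2 = ((x XNOR (x XOR y)) XNOR ((x XNOR (x XOR y)) XNOR x)) NAND (x XNOR (x XOR y))
At x=1, y=0: circuit gives 0, formula gives 0.
At x=0, y=0: circuit gives 1, formula gives 1.
Agrees on all 4 inputs.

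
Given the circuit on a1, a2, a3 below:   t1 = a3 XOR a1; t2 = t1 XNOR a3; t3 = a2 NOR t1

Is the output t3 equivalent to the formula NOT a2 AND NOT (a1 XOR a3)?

Yes

t1 = a3 XOR a1
t3 = a2 NOR t1 = a2 NOR (a3 XOR a1)
At a1=0, a2=0, a3=1: circuit gives 0, formula gives 0.
At a1=0, a2=0, a3=0: circuit gives 1, formula gives 1.
Agrees on all 8 inputs.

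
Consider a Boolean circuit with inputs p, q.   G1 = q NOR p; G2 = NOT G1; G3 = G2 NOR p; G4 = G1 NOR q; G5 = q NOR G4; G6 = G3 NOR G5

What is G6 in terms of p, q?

(NOT (q NOR p) NOR p) NOR (q NOR ((q NOR p) NOR q))

G1 = q NOR p
G2 = NOT G1 = NOT (q NOR p)
G3 = G2 NOR p = NOT (q NOR p) NOR p
G4 = G1 NOR q = (q NOR p) NOR q
G5 = q NOR G4 = q NOR ((q NOR p) NOR q)
G6 = G3 NOR G5 = (NOT (q NOR p) NOR p) NOR (q NOR ((q NOR p) NOR q))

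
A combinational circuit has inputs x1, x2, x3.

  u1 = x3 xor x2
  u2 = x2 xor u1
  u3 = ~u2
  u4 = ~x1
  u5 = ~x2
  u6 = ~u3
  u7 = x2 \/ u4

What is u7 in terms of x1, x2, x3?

u4 = ~x1
u7 = x2 \/ u4 = x2 \/ ~x1

x2 \/ ~x1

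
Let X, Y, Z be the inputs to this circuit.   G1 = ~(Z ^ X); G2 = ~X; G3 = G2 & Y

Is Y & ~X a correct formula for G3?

Yes

G2 = ~X
G3 = G2 & Y = ~X & Y
At X=0, Y=0, Z=0: circuit gives 0, formula gives 0.
At X=0, Y=1, Z=0: circuit gives 1, formula gives 1.
Agrees on all 8 inputs.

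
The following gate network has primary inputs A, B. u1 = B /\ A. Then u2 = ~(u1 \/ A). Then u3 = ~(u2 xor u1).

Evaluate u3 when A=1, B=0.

u1 = 0 /\ 1 = 0
u2 = ~(0 \/ 1) = 0
u3 = ~(0 xor 0) = 1

1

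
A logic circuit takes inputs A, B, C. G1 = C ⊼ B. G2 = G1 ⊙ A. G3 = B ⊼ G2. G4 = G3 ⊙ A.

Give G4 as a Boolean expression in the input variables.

(B ⊼ ((C ⊼ B) ⊙ A)) ⊙ A

G1 = C ⊼ B
G2 = G1 ⊙ A = (C ⊼ B) ⊙ A
G3 = B ⊼ G2 = B ⊼ ((C ⊼ B) ⊙ A)
G4 = G3 ⊙ A = (B ⊼ ((C ⊼ B) ⊙ A)) ⊙ A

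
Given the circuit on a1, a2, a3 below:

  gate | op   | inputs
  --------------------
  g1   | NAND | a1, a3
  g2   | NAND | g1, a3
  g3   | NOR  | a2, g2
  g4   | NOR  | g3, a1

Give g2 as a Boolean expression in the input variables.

g1 = a1 NAND a3
g2 = g1 NAND a3 = (a1 NAND a3) NAND a3

(a1 NAND a3) NAND a3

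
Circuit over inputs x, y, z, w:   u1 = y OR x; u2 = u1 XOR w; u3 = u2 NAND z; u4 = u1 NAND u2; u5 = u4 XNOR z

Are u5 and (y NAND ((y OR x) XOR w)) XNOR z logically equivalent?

No

u1 = y OR x
u2 = u1 XOR w = (y OR x) XOR w
u4 = u1 NAND u2 = (y OR x) NAND ((y OR x) XOR w)
u5 = u4 XNOR z = ((y OR x) NAND ((y OR x) XOR w)) XNOR z
At x=1, y=0, z=0, w=0: circuit gives 1, formula gives 0.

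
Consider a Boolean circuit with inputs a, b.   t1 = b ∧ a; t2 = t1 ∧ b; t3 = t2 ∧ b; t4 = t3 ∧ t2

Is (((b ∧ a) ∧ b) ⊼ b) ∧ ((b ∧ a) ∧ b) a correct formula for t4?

No

t1 = b ∧ a
t2 = t1 ∧ b = (b ∧ a) ∧ b
t3 = t2 ∧ b = ((b ∧ a) ∧ b) ∧ b
t4 = t3 ∧ t2 = (((b ∧ a) ∧ b) ∧ b) ∧ ((b ∧ a) ∧ b)
At a=1, b=1: circuit gives 1, formula gives 0.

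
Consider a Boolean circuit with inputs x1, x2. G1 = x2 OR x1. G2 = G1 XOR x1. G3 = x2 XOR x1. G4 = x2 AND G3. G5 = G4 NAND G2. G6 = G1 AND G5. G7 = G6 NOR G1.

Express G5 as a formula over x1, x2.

G1 = x2 OR x1
G2 = G1 XOR x1 = (x2 OR x1) XOR x1
G3 = x2 XOR x1
G4 = x2 AND G3 = x2 AND (x2 XOR x1)
G5 = G4 NAND G2 = (x2 AND (x2 XOR x1)) NAND ((x2 OR x1) XOR x1)

(x2 AND (x2 XOR x1)) NAND ((x2 OR x1) XOR x1)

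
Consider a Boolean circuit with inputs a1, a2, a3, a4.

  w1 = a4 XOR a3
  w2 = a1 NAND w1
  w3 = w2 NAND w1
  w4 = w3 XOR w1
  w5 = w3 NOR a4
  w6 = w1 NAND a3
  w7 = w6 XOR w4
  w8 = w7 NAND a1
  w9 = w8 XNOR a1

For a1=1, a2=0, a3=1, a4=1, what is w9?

w1 = 1 XOR 1 = 0
w2 = 1 NAND 0 = 1
w3 = 1 NAND 0 = 1
w4 = 1 XOR 0 = 1
w6 = 0 NAND 1 = 1
w7 = 1 XOR 1 = 0
w8 = 0 NAND 1 = 1
w9 = 1 XNOR 1 = 1

1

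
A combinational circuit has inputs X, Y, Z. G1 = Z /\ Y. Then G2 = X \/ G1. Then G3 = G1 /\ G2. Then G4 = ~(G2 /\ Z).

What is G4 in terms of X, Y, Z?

~((X \/ (Z /\ Y)) /\ Z)

G1 = Z /\ Y
G2 = X \/ G1 = X \/ (Z /\ Y)
G4 = ~(G2 /\ Z) = ~((X \/ (Z /\ Y)) /\ Z)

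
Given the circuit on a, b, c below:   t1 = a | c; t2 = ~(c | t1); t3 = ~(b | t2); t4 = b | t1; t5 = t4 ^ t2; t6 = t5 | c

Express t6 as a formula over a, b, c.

((b | (a | c)) ^ (~(c | (a | c)))) | c

t1 = a | c
t2 = ~(c | t1) = ~(c | (a | c))
t4 = b | t1 = b | (a | c)
t5 = t4 ^ t2 = (b | (a | c)) ^ (~(c | (a | c)))
t6 = t5 | c = ((b | (a | c)) ^ (~(c | (a | c)))) | c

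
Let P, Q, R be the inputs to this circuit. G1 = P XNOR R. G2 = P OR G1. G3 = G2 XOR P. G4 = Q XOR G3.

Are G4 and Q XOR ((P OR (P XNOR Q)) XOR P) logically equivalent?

G1 = P XNOR R
G2 = P OR G1 = P OR (P XNOR R)
G3 = G2 XOR P = (P OR (P XNOR R)) XOR P
G4 = Q XOR G3 = Q XOR ((P OR (P XNOR R)) XOR P)
At P=0, Q=0, R=1: circuit gives 0, formula gives 1.

No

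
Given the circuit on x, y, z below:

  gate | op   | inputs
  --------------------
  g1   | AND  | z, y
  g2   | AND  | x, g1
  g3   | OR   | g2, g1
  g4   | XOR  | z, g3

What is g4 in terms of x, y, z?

z XOR ((x AND (z AND y)) OR (z AND y))

g1 = z AND y
g2 = x AND g1 = x AND (z AND y)
g3 = g2 OR g1 = (x AND (z AND y)) OR (z AND y)
g4 = z XOR g3 = z XOR ((x AND (z AND y)) OR (z AND y))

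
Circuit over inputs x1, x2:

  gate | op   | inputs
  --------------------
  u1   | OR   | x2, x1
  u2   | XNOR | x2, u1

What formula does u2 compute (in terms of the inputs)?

u1 = x2 OR x1
u2 = x2 XNOR u1 = x2 XNOR (x2 OR x1)

x2 XNOR (x2 OR x1)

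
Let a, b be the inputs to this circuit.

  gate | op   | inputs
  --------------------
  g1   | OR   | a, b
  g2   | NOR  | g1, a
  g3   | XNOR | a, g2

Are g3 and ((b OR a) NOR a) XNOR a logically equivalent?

Yes

g1 = a OR b
g2 = g1 NOR a = (a OR b) NOR a
g3 = a XNOR g2 = a XNOR ((a OR b) NOR a)
At a=0, b=0: circuit gives 0, formula gives 0.
At a=0, b=1: circuit gives 1, formula gives 1.
Agrees on all 4 inputs.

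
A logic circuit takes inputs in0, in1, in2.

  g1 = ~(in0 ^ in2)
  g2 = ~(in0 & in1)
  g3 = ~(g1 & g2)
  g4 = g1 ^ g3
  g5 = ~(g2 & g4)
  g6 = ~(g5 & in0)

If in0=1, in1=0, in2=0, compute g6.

1

g1 = ~(1 ^ 0) = 0
g2 = ~(1 & 0) = 1
g3 = ~(0 & 1) = 1
g4 = 0 ^ 1 = 1
g5 = ~(1 & 1) = 0
g6 = ~(0 & 1) = 1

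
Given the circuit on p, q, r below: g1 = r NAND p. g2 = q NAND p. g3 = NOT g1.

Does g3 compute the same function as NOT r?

No

g1 = r NAND p
g3 = NOT g1 = NOT (r NAND p)
At p=0, q=0, r=0: circuit gives 0, formula gives 1.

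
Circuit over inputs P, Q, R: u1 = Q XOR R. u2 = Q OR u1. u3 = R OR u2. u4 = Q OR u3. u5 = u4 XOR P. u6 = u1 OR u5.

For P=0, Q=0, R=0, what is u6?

0

u1 = 0 XOR 0 = 0
u2 = 0 OR 0 = 0
u3 = 0 OR 0 = 0
u4 = 0 OR 0 = 0
u5 = 0 XOR 0 = 0
u6 = 0 OR 0 = 0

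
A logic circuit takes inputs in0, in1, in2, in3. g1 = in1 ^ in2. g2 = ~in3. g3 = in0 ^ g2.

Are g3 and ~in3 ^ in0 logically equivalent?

g2 = ~in3
g3 = in0 ^ g2 = in0 ^ ~in3
At in0=0, in1=0, in2=0, in3=1: circuit gives 0, formula gives 0.
At in0=0, in1=0, in2=0, in3=0: circuit gives 1, formula gives 1.
Agrees on all 16 inputs.

Yes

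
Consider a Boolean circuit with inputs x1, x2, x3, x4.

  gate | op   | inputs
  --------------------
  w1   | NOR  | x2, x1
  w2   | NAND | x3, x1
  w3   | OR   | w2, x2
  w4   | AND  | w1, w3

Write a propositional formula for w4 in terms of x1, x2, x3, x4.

w1 = x2 NOR x1
w2 = x3 NAND x1
w3 = w2 OR x2 = (x3 NAND x1) OR x2
w4 = w1 AND w3 = (x2 NOR x1) AND ((x3 NAND x1) OR x2)

(x2 NOR x1) AND ((x3 NAND x1) OR x2)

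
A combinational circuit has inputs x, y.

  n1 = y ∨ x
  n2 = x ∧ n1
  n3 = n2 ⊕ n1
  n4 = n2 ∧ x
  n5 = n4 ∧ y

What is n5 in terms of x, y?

n1 = y ∨ x
n2 = x ∧ n1 = x ∧ (y ∨ x)
n4 = n2 ∧ x = (x ∧ (y ∨ x)) ∧ x
n5 = n4 ∧ y = ((x ∧ (y ∨ x)) ∧ x) ∧ y

((x ∧ (y ∨ x)) ∧ x) ∧ y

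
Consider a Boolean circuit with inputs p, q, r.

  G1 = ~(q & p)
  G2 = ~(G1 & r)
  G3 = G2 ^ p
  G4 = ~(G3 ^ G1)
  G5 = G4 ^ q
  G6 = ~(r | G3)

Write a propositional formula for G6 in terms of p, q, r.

~(r | ((~((~(q & p)) & r)) ^ p))

G1 = ~(q & p)
G2 = ~(G1 & r) = ~((~(q & p)) & r)
G3 = G2 ^ p = (~((~(q & p)) & r)) ^ p
G6 = ~(r | G3) = ~(r | ((~((~(q & p)) & r)) ^ p))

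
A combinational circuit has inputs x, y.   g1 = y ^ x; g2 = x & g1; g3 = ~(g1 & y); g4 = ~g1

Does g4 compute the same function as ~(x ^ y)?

Yes

g1 = y ^ x
g4 = ~g1 = ~(y ^ x)
At x=0, y=1: circuit gives 0, formula gives 0.
At x=0, y=0: circuit gives 1, formula gives 1.
Agrees on all 4 inputs.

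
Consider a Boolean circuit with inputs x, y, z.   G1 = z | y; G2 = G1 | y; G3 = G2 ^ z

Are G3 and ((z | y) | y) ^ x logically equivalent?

G1 = z | y
G2 = G1 | y = (z | y) | y
G3 = G2 ^ z = ((z | y) | y) ^ z
At x=0, y=0, z=1: circuit gives 0, formula gives 1.

No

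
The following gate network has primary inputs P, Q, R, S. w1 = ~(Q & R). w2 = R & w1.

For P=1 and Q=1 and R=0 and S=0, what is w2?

w1 = ~(1 & 0) = 1
w2 = 0 & 1 = 0

0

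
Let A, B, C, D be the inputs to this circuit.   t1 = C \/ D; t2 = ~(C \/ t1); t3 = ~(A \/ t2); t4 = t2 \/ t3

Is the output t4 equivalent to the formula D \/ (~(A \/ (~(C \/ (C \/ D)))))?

No

t1 = C \/ D
t2 = ~(C \/ t1) = ~(C \/ (C \/ D))
t3 = ~(A \/ t2) = ~(A \/ (~(C \/ (C \/ D))))
t4 = t2 \/ t3 = (~(C \/ (C \/ D))) \/ (~(A \/ (~(C \/ (C \/ D)))))
At A=0, B=0, C=0, D=0: circuit gives 1, formula gives 0.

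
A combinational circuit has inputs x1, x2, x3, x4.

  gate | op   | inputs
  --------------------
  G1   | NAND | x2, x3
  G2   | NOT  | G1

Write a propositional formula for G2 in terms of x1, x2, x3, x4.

G1 = x2 NAND x3
G2 = NOT G1 = NOT (x2 NAND x3)

NOT (x2 NAND x3)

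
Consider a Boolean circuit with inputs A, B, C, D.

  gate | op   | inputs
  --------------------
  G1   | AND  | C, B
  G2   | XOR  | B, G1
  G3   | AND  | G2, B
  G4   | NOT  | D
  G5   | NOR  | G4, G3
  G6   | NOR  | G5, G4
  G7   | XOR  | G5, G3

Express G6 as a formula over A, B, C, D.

G1 = C AND B
G2 = B XOR G1 = B XOR (C AND B)
G3 = G2 AND B = (B XOR (C AND B)) AND B
G4 = NOT D
G5 = G4 NOR G3 = NOT D NOR ((B XOR (C AND B)) AND B)
G6 = G5 NOR G4 = (NOT D NOR ((B XOR (C AND B)) AND B)) NOR NOT D

(NOT D NOR ((B XOR (C AND B)) AND B)) NOR NOT D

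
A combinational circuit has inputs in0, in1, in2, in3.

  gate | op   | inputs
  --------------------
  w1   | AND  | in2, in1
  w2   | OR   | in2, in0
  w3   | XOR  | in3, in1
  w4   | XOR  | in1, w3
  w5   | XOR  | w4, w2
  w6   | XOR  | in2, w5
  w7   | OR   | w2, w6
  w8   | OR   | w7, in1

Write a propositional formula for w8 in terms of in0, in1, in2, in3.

w2 = in2 OR in0
w3 = in3 XOR in1
w4 = in1 XOR w3 = in1 XOR (in3 XOR in1)
w5 = w4 XOR w2 = (in1 XOR (in3 XOR in1)) XOR (in2 OR in0)
w6 = in2 XOR w5 = in2 XOR ((in1 XOR (in3 XOR in1)) XOR (in2 OR in0))
w7 = w2 OR w6 = (in2 OR in0) OR (in2 XOR ((in1 XOR (in3 XOR in1)) XOR (in2 OR in0)))
w8 = w7 OR in1 = ((in2 OR in0) OR (in2 XOR ((in1 XOR (in3 XOR in1)) XOR (in2 OR in0)))) OR in1

((in2 OR in0) OR (in2 XOR ((in1 XOR (in3 XOR in1)) XOR (in2 OR in0)))) OR in1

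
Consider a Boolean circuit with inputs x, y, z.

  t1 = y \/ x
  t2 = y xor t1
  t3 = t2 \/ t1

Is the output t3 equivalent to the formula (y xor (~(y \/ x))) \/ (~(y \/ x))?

No

t1 = y \/ x
t2 = y xor t1 = y xor (y \/ x)
t3 = t2 \/ t1 = (y xor (y \/ x)) \/ (y \/ x)
At x=0, y=0, z=0: circuit gives 0, formula gives 1.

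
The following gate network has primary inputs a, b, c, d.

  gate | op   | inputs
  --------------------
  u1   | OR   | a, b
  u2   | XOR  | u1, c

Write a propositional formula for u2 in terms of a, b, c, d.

(a OR b) XOR c

u1 = a OR b
u2 = u1 XOR c = (a OR b) XOR c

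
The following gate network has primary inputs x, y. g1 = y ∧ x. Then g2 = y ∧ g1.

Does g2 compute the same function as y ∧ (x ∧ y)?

g1 = y ∧ x
g2 = y ∧ g1 = y ∧ (y ∧ x)
At x=0, y=0: circuit gives 0, formula gives 0.
At x=1, y=1: circuit gives 1, formula gives 1.
Agrees on all 4 inputs.

Yes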